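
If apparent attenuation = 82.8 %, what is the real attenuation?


RA = AA · 0.8192
RA = 82.8 · 0.8192

67.8298 %


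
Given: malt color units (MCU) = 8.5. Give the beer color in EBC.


SRM = 1.4922·MCU^0.6859;  EBC = SRM·1.97
SRM = 1.4922·8.5^0.6859 = 6.4761
EBC = 6.4761·1.97

12.7580 EBC


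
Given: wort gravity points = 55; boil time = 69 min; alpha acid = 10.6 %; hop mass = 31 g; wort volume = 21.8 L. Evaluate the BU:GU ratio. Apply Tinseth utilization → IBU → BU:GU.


U = 1.65·0.000125^(GP/1000)·(1−e^(−0.04t))/4.15;  IBU = (α/100)·m·U·1000/V;  BU:GU = IBU/GP
U = 1.65·0.000125^(55/1000)·(1−e^(−0.04·69))/4.15 = 0.2272
IBU = (10.6/100)·31·0.2272·1000/21.8 = 34.2437
BU:GU = 34.2437/55

0.6226


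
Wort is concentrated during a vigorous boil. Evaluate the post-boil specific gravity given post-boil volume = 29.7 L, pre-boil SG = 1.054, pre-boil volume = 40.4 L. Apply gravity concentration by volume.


SG_post = 1 + (SG_pre − 1)·V_pre/V_post
pts_pre = (1.054 − 1)·1000 = 54.0000
pts_post = 54.0000·40.4/29.7 = 73.4545
SG_post = 1 + 73.4545/1000

1.0735


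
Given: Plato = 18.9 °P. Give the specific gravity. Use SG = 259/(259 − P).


SG = 259/(259 − 18.9)

1.0787


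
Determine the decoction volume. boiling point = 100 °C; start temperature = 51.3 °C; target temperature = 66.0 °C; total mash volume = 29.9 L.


V_dec = V_total·(T_target − T_start)/(T_boil − T_start)
V_dec = 29.9·(66.0 − 51.3)/(100 − 51.3)

9.0253 L


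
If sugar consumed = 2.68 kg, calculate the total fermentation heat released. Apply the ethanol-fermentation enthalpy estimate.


Q = m_sugar · 590 kJ/kg
Q = 2.68 · 590

1581.2000 kJ


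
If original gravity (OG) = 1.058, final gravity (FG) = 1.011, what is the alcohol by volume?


ABV = (OG − FG) · 131.25
ABV = (1.058 − 1.011) · 131.25

6.1688 % ABV


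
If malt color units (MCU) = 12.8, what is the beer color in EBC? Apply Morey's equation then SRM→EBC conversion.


SRM = 1.4922·MCU^0.6859;  EBC = SRM·1.97
SRM = 1.4922·12.8^0.6859 = 8.5756
EBC = 8.5756·1.97

16.8938 EBC


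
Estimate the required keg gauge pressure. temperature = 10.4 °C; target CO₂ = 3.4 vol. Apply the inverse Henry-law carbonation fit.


psi = vols/(0.01821 + 0.09011·e^(−0.04·T)) − 14.695
psi = 3.4/(0.01821 + 0.09011·e^(−0.04·10.4)) − 14.695

29.0891 psi


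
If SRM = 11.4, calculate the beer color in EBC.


EBC = SRM · 1.97
EBC = 11.4 · 1.97

22.4580 EBC


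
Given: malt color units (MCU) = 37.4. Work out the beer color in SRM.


SRM = 1.4922 · MCU^0.6859
SRM = 1.4922 · 37.4^0.6859

17.8920 SRM


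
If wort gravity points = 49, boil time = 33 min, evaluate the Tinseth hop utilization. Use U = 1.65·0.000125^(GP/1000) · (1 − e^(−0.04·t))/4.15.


bigness = 1.65·0.000125^(49/1000) = 1.0623
boil_factor = (1 − e^(−0.04·33))/4.15 = 0.1766
U = 1.0623 · 0.1766

0.1876


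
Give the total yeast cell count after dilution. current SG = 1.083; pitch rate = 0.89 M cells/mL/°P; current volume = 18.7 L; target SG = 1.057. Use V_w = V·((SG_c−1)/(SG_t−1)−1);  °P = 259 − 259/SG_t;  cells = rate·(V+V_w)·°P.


V_w = 18.7·((1.083−1)/(1.057−1)−1) = 8.5298
V_final = 18.7 + 8.5298 = 27.2298
°P = 259 − 259/1.057 = 13.9669
cells = 0.89·27.2298·13.9669

338.4811 billion cells


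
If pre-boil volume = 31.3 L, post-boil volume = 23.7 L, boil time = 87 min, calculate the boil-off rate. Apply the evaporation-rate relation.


rate = (V_pre − V_post) / (t_min/60)
rate = (31.3 − 23.7) / (87/60)

5.2414 L/hr


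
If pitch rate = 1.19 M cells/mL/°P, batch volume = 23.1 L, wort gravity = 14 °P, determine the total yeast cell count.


cells (billions) = rate · V_L · °P
cells = 1.19 · 23.1 · 14

384.8460 billion cells


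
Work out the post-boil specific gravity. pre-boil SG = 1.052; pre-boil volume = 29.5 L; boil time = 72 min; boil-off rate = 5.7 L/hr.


V_post = V_pre − rate·(t/60);  SG_post = 1 + (SG_pre−1)·V_pre/V_post
V_post = 29.5 − 5.7·(72/60) = 22.6600
SG_post = 1 + (1.052 − 1)·29.5/22.6600

1.0677


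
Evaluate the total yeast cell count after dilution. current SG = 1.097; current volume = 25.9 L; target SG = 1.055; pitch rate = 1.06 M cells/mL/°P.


V_w = V·((SG_c−1)/(SG_t−1)−1);  °P = 259 − 259/SG_t;  cells = rate·(V+V_w)·°P
V_w = 25.9·((1.097−1)/(1.055−1)−1) = 19.7782
V_final = 25.9 + 19.7782 = 45.6782
°P = 259 − 259/1.055 = 13.5024
cells = 1.06·45.6782·13.5024

653.7695 billion cells


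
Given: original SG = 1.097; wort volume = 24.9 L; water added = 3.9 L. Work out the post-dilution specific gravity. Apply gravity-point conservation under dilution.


SG_new = 1 + (SG_old − 1)·V_old/(V_old + V_water)
pts = (1.097 − 1)·1000·24.9/(24.9 + 3.9) = 83.8646
SG_new = 1 + 83.8646/1000

1.0839


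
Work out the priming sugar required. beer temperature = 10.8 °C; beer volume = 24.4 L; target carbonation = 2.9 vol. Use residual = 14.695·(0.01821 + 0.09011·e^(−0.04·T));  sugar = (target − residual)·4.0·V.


residual = 14.695·(0.01821 + 0.09011·e^(−0.04·10.8)) = 1.1273
sugar = (2.9 − 1.1273)·4.0·24.4

173.0197 g


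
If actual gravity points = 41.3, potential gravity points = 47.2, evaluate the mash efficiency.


efficiency = actual / potential × 100
efficiency = 41.3 / 47.2 × 100

87.5000 %


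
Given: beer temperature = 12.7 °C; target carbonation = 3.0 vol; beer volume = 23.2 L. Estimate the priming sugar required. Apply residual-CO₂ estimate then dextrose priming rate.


residual = 14.695·(0.01821 + 0.09011·e^(−0.04·T));  sugar = (target − residual)·4.0·V
residual = 14.695·(0.01821 + 0.09011·e^(−0.04·12.7)) = 1.0643
sugar = (3.0 − 1.0643)·4.0·23.2

179.6289 g


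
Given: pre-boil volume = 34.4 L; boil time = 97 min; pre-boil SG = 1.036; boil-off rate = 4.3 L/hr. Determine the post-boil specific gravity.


V_post = V_pre − rate·(t/60);  SG_post = 1 + (SG_pre−1)·V_pre/V_post
V_post = 34.4 − 4.3·(97/60) = 27.4483
SG_post = 1 + (1.036 − 1)·34.4/27.4483

1.0451


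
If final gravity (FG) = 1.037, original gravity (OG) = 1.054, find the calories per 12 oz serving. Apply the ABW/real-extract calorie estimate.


ABW = (OG−FG)·131.25·0.79/FG;  °P = 259 − 259/SG (for OG→OE and FG→AE);  RE = 0.1808·OE + 0.8192·AE;  Cal = (6.9·ABW + 4·(RE−0.1))·FG·3.55
ABW = (1.054 − 1.037)·131.25·0.79/1.037 = 1.6998
OE = 259 − 259/1.054 = 13.2694 °P
AE = 259 − 259/1.037 = 9.2411 °P
RE = 0.1808·13.2694 + 0.8192·9.2411 = 9.9694 °P
Cal = (6.9·1.6998 + 4·(9.9694−0.1))·1.037·3.55

188.5080 kcal


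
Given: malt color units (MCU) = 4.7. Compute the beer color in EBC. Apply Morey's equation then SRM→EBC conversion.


SRM = 1.4922·MCU^0.6859;  EBC = SRM·1.97
SRM = 1.4922·4.7^0.6859 = 4.3134
EBC = 4.3134·1.97

8.4974 EBC


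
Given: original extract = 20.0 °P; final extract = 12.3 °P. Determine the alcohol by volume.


SG = 259/(259 − P);  ABV = (OG − FG)·131.25
OG = 259/(259 − 20.0) = 1.0837
FG = 259/(259 − 12.3) = 1.0499
ABV = (1.0837 − 1.0499)·131.25

4.4394 % ABV


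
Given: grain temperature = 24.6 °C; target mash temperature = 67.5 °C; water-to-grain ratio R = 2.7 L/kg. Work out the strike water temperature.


T_strike = (0.41/R)·(T_mash − T_grain) + T_mash
T_strike = (0.41/2.7)·(67.5 − 24.6) + 67.5

74.0144 °C


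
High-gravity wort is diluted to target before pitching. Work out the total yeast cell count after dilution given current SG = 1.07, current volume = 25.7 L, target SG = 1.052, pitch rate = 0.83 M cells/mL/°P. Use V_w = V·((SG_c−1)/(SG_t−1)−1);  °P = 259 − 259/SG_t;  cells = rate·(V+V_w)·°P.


V_w = 25.7·((1.07−1)/(1.052−1)−1) = 8.8962
V_final = 25.7 + 8.8962 = 34.5962
°P = 259 − 259/1.052 = 12.8023
cells = 0.83·34.5962·12.8023

367.6150 billion cells


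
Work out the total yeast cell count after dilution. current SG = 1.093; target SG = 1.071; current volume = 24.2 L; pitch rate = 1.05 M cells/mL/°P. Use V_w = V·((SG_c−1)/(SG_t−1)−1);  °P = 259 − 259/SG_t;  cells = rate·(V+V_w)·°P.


V_w = 24.2·((1.093−1)/(1.071−1)−1) = 7.4986
V_final = 24.2 + 7.4986 = 31.6986
°P = 259 − 259/1.071 = 17.1699
cells = 1.05·31.6986·17.1699

571.4759 billion cells


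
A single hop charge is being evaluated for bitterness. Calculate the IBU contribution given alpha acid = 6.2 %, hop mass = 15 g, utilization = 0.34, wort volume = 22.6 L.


IBU = (α/100)·mass·U·1000 / V
IBU = (6.2/100)·15·0.34·1000 / 22.6

13.9912 IBU


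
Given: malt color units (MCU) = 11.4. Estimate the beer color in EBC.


SRM = 1.4922·MCU^0.6859;  EBC = SRM·1.97
SRM = 1.4922·11.4^0.6859 = 7.9206
EBC = 7.9206·1.97

15.6036 EBC


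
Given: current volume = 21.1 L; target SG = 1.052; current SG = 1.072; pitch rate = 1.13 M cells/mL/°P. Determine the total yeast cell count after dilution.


V_w = V·((SG_c−1)/(SG_t−1)−1);  °P = 259 − 259/SG_t;  cells = rate·(V+V_w)·°P
V_w = 21.1·((1.072−1)/(1.052−1)−1) = 8.1154
V_final = 21.1 + 8.1154 = 29.2154
°P = 259 − 259/1.052 = 12.8023
cells = 1.13·29.2154·12.8023

422.6466 billion cells


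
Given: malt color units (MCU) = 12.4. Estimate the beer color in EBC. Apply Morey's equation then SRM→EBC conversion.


SRM = 1.4922·MCU^0.6859;  EBC = SRM·1.97
SRM = 1.4922·12.4^0.6859 = 8.3908
EBC = 8.3908·1.97

16.5299 EBC


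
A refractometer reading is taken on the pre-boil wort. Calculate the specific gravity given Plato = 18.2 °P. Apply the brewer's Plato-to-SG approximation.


SG = 259/(259 − P)
SG = 259/(259 − 18.2)

1.0756


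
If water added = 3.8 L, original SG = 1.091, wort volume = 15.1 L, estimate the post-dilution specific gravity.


SG_new = 1 + (SG_old − 1)·V_old/(V_old + V_water)
pts = (1.091 − 1)·1000·15.1/(15.1 + 3.8) = 72.7037
SG_new = 1 + 72.7037/1000

1.0727


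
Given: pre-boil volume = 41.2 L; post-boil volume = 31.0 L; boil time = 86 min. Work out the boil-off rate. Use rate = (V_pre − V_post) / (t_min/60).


rate = (41.2 − 31.0) / (86/60)

7.1163 L/hr


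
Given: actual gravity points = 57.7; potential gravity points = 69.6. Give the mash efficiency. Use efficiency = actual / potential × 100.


efficiency = 57.7 / 69.6 × 100

82.9023 %


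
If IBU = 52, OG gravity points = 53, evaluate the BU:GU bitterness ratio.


BU:GU = IBU / OG_points
BU:GU = 52 / 53

0.9811


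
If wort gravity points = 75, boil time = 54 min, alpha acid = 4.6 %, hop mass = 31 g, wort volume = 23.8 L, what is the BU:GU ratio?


U = 1.65·0.000125^(GP/1000)·(1−e^(−0.04t))/4.15;  IBU = (α/100)·m·U·1000/V;  BU:GU = IBU/GP
U = 1.65·0.000125^(75/1000)·(1−e^(−0.04·54))/4.15 = 0.1793
IBU = (4.6/100)·31·0.1793·1000/23.8 = 10.7406
BU:GU = 10.7406/75

0.1432


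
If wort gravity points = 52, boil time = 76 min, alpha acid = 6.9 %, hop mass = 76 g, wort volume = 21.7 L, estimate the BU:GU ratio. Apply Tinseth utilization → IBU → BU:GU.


U = 1.65·0.000125^(GP/1000)·(1−e^(−0.04t))/4.15;  IBU = (α/100)·m·U·1000/V;  BU:GU = IBU/GP
U = 1.65·0.000125^(52/1000)·(1−e^(−0.04·76))/4.15 = 0.2372
IBU = (6.9/100)·76·0.2372·1000/21.7 = 57.3311
BU:GU = 57.3311/52

1.1025


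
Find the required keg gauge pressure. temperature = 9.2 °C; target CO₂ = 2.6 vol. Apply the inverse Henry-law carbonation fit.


psi = vols/(0.01821 + 0.09011·e^(−0.04·T)) − 14.695
psi = 2.6/(0.01821 + 0.09011·e^(−0.04·9.2)) − 14.695

17.5724 psi


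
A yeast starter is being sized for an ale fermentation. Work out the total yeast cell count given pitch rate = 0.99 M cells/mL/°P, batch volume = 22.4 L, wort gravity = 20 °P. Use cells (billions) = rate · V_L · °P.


cells = 0.99 · 22.4 · 20

443.5200 billion cells


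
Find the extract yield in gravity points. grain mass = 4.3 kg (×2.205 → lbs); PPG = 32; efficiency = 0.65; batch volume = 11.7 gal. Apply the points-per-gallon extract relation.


points = lbs × PPG × eff / vol
lbs = 4.3 × 2.205 = 9.4815
points = 9.4815 × 32 × 0.65 / 11.7

16.8560 points


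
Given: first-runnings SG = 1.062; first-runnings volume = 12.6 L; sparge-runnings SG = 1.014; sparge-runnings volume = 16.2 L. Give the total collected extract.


total = Σ (SG_i − 1)·1000·V_i
first = (1.062 − 1)·1000·12.6 = 781.2000
sparge = (1.014 − 1)·1000·16.2 = 226.8000
total = 781.2000 + 226.8000

1008.0000 gravity·L


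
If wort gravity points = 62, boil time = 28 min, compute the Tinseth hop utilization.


U = 1.65·0.000125^(GP/1000) · (1 − e^(−0.04·t))/4.15
bigness = 1.65·0.000125^(62/1000) = 0.9451
boil_factor = (1 − e^(−0.04·28))/4.15 = 0.1623
U = 0.9451 · 0.1623

0.1534


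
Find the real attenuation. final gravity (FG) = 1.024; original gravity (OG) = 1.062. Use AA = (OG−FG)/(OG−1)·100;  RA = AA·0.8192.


AA = (1.062 − 1.024)/(1.062 − 1)·100 = 61.2903
RA = 61.2903·0.8192

50.2090 %


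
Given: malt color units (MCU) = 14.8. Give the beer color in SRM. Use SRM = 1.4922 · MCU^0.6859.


SRM = 1.4922 · 14.8^0.6859

9.4735 SRM


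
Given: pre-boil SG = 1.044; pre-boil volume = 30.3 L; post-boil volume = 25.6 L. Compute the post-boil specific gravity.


SG_post = 1 + (SG_pre − 1)·V_pre/V_post
pts_pre = (1.044 − 1)·1000 = 44.0000
pts_post = 44.0000·30.3/25.6 = 52.0781
SG_post = 1 + 52.0781/1000

1.0521


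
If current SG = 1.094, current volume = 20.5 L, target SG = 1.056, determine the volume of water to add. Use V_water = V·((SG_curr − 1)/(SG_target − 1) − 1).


V_water = 20.5·((1.094 − 1)/(1.056 − 1) − 1)

13.9107 L


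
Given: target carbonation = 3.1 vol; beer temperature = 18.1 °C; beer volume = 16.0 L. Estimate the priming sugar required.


residual = 14.695·(0.01821 + 0.09011·e^(−0.04·T));  sugar = (target − residual)·4.0·V
residual = 14.695·(0.01821 + 0.09011·e^(−0.04·18.1)) = 0.9096
sugar = (3.1 − 0.9096)·4.0·16.0

140.1879 g


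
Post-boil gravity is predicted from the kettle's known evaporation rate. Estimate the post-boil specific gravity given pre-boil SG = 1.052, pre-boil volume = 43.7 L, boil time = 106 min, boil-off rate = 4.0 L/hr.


V_post = V_pre − rate·(t/60);  SG_post = 1 + (SG_pre−1)·V_pre/V_post
V_post = 43.7 − 4.0·(106/60) = 36.6333
SG_post = 1 + (1.052 − 1)·43.7/36.6333

1.0620


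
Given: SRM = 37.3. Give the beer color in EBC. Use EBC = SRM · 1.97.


EBC = 37.3 · 1.97

73.4810 EBC


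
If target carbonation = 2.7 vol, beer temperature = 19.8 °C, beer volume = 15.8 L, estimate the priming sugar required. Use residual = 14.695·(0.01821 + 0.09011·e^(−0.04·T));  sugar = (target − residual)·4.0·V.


residual = 14.695·(0.01821 + 0.09011·e^(−0.04·19.8)) = 0.8674
sugar = (2.7 − 0.8674)·4.0·15.8

115.8228 g


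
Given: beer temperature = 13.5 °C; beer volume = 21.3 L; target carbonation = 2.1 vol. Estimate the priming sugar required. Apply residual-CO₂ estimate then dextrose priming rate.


residual = 14.695·(0.01821 + 0.09011·e^(−0.04·T));  sugar = (target − residual)·4.0·V
residual = 14.695·(0.01821 + 0.09011·e^(−0.04·13.5)) = 1.0393
sugar = (2.1 − 1.0393)·4.0·21.3

90.3758 g


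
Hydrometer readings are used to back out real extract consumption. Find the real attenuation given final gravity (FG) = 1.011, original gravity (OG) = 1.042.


AA = (OG−FG)/(OG−1)·100;  RA = AA·0.8192
AA = (1.042 − 1.011)/(1.042 − 1)·100 = 73.8095
RA = 73.8095·0.8192

60.4648 %


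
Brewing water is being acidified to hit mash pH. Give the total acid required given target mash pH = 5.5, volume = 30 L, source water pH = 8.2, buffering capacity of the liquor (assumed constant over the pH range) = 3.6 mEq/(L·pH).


acid = buffering capacity · (pH_source − pH_target) · V
acid = 3.6 · (8.2 − 5.5) · 30

291.6000 mEq


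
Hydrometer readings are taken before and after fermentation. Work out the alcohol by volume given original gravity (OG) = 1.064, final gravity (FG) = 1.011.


ABV = (OG − FG) · 131.25
ABV = (1.064 − 1.011) · 131.25

6.9563 % ABV


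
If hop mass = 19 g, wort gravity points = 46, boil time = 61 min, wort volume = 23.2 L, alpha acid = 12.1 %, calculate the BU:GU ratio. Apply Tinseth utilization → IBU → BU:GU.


U = 1.65·0.000125^(GP/1000)·(1−e^(−0.04t))/4.15;  IBU = (α/100)·m·U·1000/V;  BU:GU = IBU/GP
U = 1.65·0.000125^(46/1000)·(1−e^(−0.04·61))/4.15 = 0.2400
IBU = (12.1/100)·19·0.2400·1000/23.2 = 23.7870
BU:GU = 23.7870/46

0.5171


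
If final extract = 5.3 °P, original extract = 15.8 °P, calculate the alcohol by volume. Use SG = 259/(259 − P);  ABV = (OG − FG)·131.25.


OG = 259/(259 − 15.8) = 1.0650
FG = 259/(259 − 5.3) = 1.0209
ABV = (1.0650 − 1.0209)·131.25

5.7850 % ABV


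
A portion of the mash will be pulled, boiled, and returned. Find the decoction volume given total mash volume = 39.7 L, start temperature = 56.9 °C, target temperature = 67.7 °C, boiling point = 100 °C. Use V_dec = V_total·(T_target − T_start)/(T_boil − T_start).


V_dec = 39.7·(67.7 − 56.9)/(100 − 56.9)

9.9480 L


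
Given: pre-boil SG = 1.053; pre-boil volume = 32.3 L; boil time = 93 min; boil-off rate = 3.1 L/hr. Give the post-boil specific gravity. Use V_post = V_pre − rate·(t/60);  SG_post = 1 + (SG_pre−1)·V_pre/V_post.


V_post = 32.3 − 3.1·(93/60) = 27.4950
SG_post = 1 + (1.053 − 1)·32.3/27.4950

1.0623


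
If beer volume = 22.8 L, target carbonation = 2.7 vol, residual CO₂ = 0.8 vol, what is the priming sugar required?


sugar = (target − residual)·4.0·V
sugar = (2.7 − 0.8)·4.0·22.8

173.2800 g


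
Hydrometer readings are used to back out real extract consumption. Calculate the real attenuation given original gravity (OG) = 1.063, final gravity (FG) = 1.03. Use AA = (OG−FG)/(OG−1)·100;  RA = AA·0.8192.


AA = (1.063 − 1.03)/(1.063 − 1)·100 = 52.3810
RA = 52.3810·0.8192

42.9105 %


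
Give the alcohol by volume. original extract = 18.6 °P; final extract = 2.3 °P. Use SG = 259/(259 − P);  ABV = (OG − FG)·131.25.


OG = 259/(259 − 18.6) = 1.0774
FG = 259/(259 − 2.3) = 1.0090
ABV = (1.0774 − 1.0090)·131.25

8.9790 % ABV


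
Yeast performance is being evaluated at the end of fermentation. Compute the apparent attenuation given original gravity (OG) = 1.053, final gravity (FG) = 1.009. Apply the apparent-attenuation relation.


AA = (OG − FG)/(OG − 1) · 100
AA = (1.053 − 1.009)/(1.053 − 1) · 100

83.0189 %


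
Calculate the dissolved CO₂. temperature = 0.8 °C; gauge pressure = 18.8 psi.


vols = (P + 14.695)·(0.01821 + 0.09011·e^(−0.04·T))
vols = (18.8 + 14.695)·(0.01821 + 0.09011·e^(−0.04·0.8))

3.5331 volumes


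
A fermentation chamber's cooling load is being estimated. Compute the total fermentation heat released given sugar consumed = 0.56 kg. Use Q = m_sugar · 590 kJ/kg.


Q = 0.56 · 590

330.4000 kJ


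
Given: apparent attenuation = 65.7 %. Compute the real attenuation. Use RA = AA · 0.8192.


RA = 65.7 · 0.8192

53.8214 %


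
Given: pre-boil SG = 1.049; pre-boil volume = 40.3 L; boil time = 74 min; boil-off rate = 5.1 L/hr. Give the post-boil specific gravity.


V_post = V_pre − rate·(t/60);  SG_post = 1 + (SG_pre−1)·V_pre/V_post
V_post = 40.3 − 5.1·(74/60) = 34.0100
SG_post = 1 + (1.049 − 1)·40.3/34.0100

1.0581


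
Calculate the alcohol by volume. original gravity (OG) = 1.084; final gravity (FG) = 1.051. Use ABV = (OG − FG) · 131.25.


ABV = (1.084 − 1.051) · 131.25

4.3313 % ABV


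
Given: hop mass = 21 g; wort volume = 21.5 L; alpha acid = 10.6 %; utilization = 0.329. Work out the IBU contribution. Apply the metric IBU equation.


IBU = (α/100)·mass·U·1000 / V
IBU = (10.6/100)·21·0.329·1000 / 21.5

34.0630 IBU


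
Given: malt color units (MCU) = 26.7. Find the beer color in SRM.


SRM = 1.4922 · MCU^0.6859
SRM = 1.4922 · 26.7^0.6859

14.1994 SRM


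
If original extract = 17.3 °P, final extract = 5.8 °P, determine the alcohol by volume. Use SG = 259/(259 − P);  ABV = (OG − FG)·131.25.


OG = 259/(259 − 17.3) = 1.0716
FG = 259/(259 − 5.8) = 1.0229
ABV = (1.0716 − 1.0229)·131.25

6.3879 % ABV


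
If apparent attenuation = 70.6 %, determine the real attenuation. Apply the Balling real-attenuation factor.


RA = AA · 0.8192
RA = 70.6 · 0.8192

57.8355 %


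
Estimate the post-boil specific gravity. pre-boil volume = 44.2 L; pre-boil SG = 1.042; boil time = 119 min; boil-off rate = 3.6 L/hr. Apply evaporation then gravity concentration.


V_post = V_pre − rate·(t/60);  SG_post = 1 + (SG_pre−1)·V_pre/V_post
V_post = 44.2 − 3.6·(119/60) = 37.0600
SG_post = 1 + (1.042 − 1)·44.2/37.0600

1.0501


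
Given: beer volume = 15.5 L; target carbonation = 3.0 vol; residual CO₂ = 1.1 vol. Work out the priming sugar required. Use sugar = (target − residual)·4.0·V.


sugar = (3.0 − 1.1)·4.0·15.5

117.8000 g


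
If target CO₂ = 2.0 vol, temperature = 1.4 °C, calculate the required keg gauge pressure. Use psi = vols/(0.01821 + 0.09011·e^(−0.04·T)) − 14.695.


psi = 2.0/(0.01821 + 0.09011·e^(−0.04·1.4)) − 14.695

4.6450 psi


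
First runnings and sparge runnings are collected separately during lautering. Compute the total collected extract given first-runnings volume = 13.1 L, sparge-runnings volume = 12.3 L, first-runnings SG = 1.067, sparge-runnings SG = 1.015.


total = Σ (SG_i − 1)·1000·V_i
first = (1.067 − 1)·1000·13.1 = 877.7000
sparge = (1.015 − 1)·1000·12.3 = 184.5000
total = 877.7000 + 184.5000

1062.2000 gravity·L


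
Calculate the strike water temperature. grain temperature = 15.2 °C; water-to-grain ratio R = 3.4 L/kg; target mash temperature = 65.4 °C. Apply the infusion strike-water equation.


T_strike = (0.41/R)·(T_mash − T_grain) + T_mash
T_strike = (0.41/3.4)·(65.4 − 15.2) + 65.4

71.4535 °C


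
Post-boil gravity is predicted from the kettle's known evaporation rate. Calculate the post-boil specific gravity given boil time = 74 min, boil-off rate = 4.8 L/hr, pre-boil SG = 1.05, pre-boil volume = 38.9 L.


V_post = V_pre − rate·(t/60);  SG_post = 1 + (SG_pre−1)·V_pre/V_post
V_post = 38.9 − 4.8·(74/60) = 32.9800
SG_post = 1 + (1.05 − 1)·38.9/32.9800

1.0590


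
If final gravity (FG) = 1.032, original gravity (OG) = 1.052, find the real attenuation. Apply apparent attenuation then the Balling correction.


AA = (OG−FG)/(OG−1)·100;  RA = AA·0.8192
AA = (1.052 − 1.032)/(1.052 − 1)·100 = 38.4615
RA = 38.4615·0.8192

31.5077 %


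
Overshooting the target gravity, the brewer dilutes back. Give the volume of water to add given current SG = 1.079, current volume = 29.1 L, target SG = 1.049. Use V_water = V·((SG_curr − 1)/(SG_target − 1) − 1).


V_water = 29.1·((1.079 − 1)/(1.049 − 1) − 1)

17.8163 L


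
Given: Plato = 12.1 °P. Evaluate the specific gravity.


SG = 259/(259 − P)
SG = 259/(259 − 12.1)

1.0490


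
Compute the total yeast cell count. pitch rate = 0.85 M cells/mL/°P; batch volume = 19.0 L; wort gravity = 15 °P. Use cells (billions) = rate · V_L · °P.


cells = 0.85 · 19.0 · 15

242.2500 billion cells


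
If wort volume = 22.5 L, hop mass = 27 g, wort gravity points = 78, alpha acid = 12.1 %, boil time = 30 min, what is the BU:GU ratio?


U = 1.65·0.000125^(GP/1000)·(1−e^(−0.04t))/4.15;  IBU = (α/100)·m·U·1000/V;  BU:GU = IBU/GP
U = 1.65·0.000125^(78/1000)·(1−e^(−0.04·30))/4.15 = 0.1378
IBU = (12.1/100)·27·0.1378·1000/22.5 = 20.0133
BU:GU = 20.0133/78

0.2566


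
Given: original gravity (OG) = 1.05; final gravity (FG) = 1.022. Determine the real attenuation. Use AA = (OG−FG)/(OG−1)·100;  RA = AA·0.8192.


AA = (1.05 − 1.022)/(1.05 − 1)·100 = 56.0000
RA = 56.0000·0.8192

45.8752 %


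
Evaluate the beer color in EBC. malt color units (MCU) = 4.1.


SRM = 1.4922·MCU^0.6859;  EBC = SRM·1.97
SRM = 1.4922·4.1^0.6859 = 3.9277
EBC = 3.9277·1.97

7.7375 EBC


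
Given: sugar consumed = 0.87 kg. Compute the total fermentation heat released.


Q = m_sugar · 590 kJ/kg
Q = 0.87 · 590

513.3000 kJ


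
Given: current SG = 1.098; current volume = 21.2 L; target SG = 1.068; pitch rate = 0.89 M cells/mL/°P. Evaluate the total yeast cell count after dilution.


V_w = V·((SG_c−1)/(SG_t−1)−1);  °P = 259 − 259/SG_t;  cells = rate·(V+V_w)·°P
V_w = 21.2·((1.098−1)/(1.068−1)−1) = 9.3529
V_final = 21.2 + 9.3529 = 30.5529
°P = 259 − 259/1.068 = 16.4906
cells = 0.89·30.5529·16.4906

448.4153 billion cells


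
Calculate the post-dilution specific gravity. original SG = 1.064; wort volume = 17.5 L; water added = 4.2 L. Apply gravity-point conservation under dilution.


SG_new = 1 + (SG_old − 1)·V_old/(V_old + V_water)
pts = (1.064 − 1)·1000·17.5/(17.5 + 4.2) = 51.6129
SG_new = 1 + 51.6129/1000

1.0516


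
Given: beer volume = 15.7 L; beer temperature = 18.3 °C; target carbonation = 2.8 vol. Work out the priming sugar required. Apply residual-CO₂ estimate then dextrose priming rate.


residual = 14.695·(0.01821 + 0.09011·e^(−0.04·T));  sugar = (target − residual)·4.0·V
residual = 14.695·(0.01821 + 0.09011·e^(−0.04·18.3)) = 0.9044
sugar = (2.8 − 0.9044)·4.0·15.7

119.0406 g


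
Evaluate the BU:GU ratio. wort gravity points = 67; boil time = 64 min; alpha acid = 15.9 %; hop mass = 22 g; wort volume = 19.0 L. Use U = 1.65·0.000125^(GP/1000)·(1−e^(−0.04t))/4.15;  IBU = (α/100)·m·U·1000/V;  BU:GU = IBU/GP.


U = 1.65·0.000125^(67/1000)·(1−e^(−0.04·64))/4.15 = 0.2009
IBU = (15.9/100)·22·0.2009·1000/19.0 = 36.9874
BU:GU = 36.9874/67

0.5521


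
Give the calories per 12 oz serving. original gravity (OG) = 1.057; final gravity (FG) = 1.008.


ABW = (OG−FG)·131.25·0.79/FG;  °P = 259 − 259/SG (for OG→OE and FG→AE);  RE = 0.1808·OE + 0.8192·AE;  Cal = (6.9·ABW + 4·(RE−0.1))·FG·3.55
ABW = (1.057 − 1.008)·131.25·0.79/1.008 = 5.0404
OE = 259 − 259/1.057 = 13.9669 °P
AE = 259 − 259/1.008 = 2.0556 °P
RE = 0.1808·13.9669 + 0.8192·2.0556 = 4.2091 °P
Cal = (6.9·5.0404 + 4·(4.2091−0.1))·1.008·3.55

183.2678 kcal


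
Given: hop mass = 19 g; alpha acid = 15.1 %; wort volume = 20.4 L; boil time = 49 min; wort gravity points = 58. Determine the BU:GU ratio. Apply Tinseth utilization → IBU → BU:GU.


U = 1.65·0.000125^(GP/1000)·(1−e^(−0.04t))/4.15;  IBU = (α/100)·m·U·1000/V;  BU:GU = IBU/GP
U = 1.65·0.000125^(58/1000)·(1−e^(−0.04·49))/4.15 = 0.2028
IBU = (15.1/100)·19·0.2028·1000/20.4 = 28.5247
BU:GU = 28.5247/58

0.4918


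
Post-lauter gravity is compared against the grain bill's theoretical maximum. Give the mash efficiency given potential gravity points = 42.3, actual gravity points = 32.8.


efficiency = actual / potential × 100
efficiency = 32.8 / 42.3 × 100

77.5414 %


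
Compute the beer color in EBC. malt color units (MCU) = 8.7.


SRM = 1.4922·MCU^0.6859;  EBC = SRM·1.97
SRM = 1.4922·8.7^0.6859 = 6.5803
EBC = 6.5803·1.97

12.9631 EBC


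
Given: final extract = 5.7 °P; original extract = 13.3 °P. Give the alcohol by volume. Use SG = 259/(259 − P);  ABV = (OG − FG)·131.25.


OG = 259/(259 − 13.3) = 1.0541
FG = 259/(259 − 5.7) = 1.0225
ABV = (1.0541 − 1.0225)·131.25

4.1512 % ABV


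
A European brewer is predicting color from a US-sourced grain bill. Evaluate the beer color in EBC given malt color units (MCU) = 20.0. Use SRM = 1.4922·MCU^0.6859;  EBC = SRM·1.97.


SRM = 1.4922·20.0^0.6859 = 11.6467
EBC = 11.6467·1.97

22.9440 EBC


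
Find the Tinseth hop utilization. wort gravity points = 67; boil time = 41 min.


U = 1.65·0.000125^(GP/1000) · (1 − e^(−0.04·t))/4.15
bigness = 1.65·0.000125^(67/1000) = 0.9036
boil_factor = (1 − e^(−0.04·41))/4.15 = 0.1942
U = 0.9036 · 0.1942

0.1755


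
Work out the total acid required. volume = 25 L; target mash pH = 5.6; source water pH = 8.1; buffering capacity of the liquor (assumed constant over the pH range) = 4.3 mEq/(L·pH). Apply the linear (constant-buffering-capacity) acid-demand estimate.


acid = buffering capacity · (pH_source − pH_target) · V
acid = 4.3 · (8.1 − 5.6) · 25

268.7500 mEq


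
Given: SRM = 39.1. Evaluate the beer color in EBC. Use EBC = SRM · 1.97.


EBC = 39.1 · 1.97

77.0270 EBC


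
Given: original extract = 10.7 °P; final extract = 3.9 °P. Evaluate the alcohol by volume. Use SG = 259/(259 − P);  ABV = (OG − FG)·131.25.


OG = 259/(259 − 10.7) = 1.0431
FG = 259/(259 − 3.9) = 1.0153
ABV = (1.0431 − 1.0153)·131.25

3.6494 % ABV


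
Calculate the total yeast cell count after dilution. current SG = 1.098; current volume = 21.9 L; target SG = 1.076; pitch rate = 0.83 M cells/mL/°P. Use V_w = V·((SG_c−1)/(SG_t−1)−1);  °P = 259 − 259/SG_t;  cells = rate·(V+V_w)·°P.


V_w = 21.9·((1.098−1)/(1.076−1)−1) = 6.3395
V_final = 21.9 + 6.3395 = 28.2395
°P = 259 − 259/1.076 = 18.2937
cells = 0.83·28.2395·18.2937

428.7812 billion cells


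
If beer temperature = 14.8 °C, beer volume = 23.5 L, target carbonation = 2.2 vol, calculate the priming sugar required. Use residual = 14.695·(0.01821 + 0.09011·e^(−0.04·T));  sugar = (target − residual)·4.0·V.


residual = 14.695·(0.01821 + 0.09011·e^(−0.04·14.8)) = 1.0002
sugar = (2.2 − 1.0002)·4.0·23.5

112.7858 g


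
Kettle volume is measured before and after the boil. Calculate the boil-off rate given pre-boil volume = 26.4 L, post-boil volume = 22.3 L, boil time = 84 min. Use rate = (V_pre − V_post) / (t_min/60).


rate = (26.4 − 22.3) / (84/60)

2.9286 L/hr


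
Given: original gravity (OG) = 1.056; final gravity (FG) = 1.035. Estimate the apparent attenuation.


AA = (OG − FG)/(OG − 1) · 100
AA = (1.056 − 1.035)/(1.056 − 1) · 100

37.5000 %


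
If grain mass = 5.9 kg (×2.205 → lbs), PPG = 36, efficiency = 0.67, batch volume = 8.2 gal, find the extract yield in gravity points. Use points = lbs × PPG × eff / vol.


lbs = 5.9 × 2.205 = 13.0095
points = 13.0095 × 36 × 0.67 / 8.2

38.2670 points


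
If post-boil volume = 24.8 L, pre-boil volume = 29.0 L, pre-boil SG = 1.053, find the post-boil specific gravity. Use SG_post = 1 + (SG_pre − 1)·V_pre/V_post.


pts_pre = (1.053 − 1)·1000 = 53.0000
pts_post = 53.0000·29.0/24.8 = 61.9758
SG_post = 1 + 61.9758/1000

1.0620


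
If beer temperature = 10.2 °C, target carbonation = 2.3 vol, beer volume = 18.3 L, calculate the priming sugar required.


residual = 14.695·(0.01821 + 0.09011·e^(−0.04·T));  sugar = (target − residual)·4.0·V
residual = 14.695·(0.01821 + 0.09011·e^(−0.04·10.2)) = 1.1481
sugar = (2.3 − 1.1481)·4.0·18.3

84.3162 g


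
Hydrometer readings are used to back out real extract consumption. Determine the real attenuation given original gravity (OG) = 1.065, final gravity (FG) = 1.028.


AA = (OG−FG)/(OG−1)·100;  RA = AA·0.8192
AA = (1.065 − 1.028)/(1.065 − 1)·100 = 56.9231
RA = 56.9231·0.8192

46.6314 %


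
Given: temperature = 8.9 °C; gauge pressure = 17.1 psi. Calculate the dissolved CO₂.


vols = (P + 14.695)·(0.01821 + 0.09011·e^(−0.04·T))
vols = (17.1 + 14.695)·(0.01821 + 0.09011·e^(−0.04·8.9))

2.5859 volumes


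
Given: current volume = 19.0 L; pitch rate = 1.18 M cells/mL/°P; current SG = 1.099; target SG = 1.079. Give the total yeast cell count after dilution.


V_w = V·((SG_c−1)/(SG_t−1)−1);  °P = 259 − 259/SG_t;  cells = rate·(V+V_w)·°P
V_w = 19.0·((1.099−1)/(1.079−1)−1) = 4.8101
V_final = 19.0 + 4.8101 = 23.8101
°P = 259 − 259/1.079 = 18.9629
cells = 1.18·23.8101·18.9629

532.7815 billion cells


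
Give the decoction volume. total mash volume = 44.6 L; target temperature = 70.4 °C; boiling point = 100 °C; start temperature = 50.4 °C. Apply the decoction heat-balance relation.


V_dec = V_total·(T_target − T_start)/(T_boil − T_start)
V_dec = 44.6·(70.4 − 50.4)/(100 − 50.4)

17.9839 L


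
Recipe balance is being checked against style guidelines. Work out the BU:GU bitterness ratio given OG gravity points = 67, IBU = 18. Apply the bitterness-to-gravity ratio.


BU:GU = IBU / OG_points
BU:GU = 18 / 67

0.2687


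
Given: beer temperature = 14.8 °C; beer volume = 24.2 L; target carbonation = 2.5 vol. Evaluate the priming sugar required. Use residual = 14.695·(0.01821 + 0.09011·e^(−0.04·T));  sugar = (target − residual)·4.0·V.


residual = 14.695·(0.01821 + 0.09011·e^(−0.04·14.8)) = 1.0002
sugar = (2.5 − 1.0002)·4.0·24.2

145.1854 g


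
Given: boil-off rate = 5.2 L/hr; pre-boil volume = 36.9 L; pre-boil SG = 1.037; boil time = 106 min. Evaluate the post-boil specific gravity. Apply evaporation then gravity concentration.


V_post = V_pre − rate·(t/60);  SG_post = 1 + (SG_pre−1)·V_pre/V_post
V_post = 36.9 − 5.2·(106/60) = 27.7133
SG_post = 1 + (1.037 − 1)·36.9/27.7133

1.0493


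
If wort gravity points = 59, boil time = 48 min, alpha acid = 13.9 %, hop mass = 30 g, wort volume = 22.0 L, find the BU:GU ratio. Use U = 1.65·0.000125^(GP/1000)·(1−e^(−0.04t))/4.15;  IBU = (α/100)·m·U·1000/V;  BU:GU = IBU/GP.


U = 1.65·0.000125^(59/1000)·(1−e^(−0.04·48))/4.15 = 0.1997
IBU = (13.9/100)·30·0.1997·1000/22.0 = 37.8457
BU:GU = 37.8457/59

0.6415


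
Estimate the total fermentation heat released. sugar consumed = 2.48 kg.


Q = m_sugar · 590 kJ/kg
Q = 2.48 · 590

1463.2000 kJ


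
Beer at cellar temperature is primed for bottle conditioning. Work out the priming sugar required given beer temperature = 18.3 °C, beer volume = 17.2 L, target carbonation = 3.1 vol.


residual = 14.695·(0.01821 + 0.09011·e^(−0.04·T));  sugar = (target − residual)·4.0·V
residual = 14.695·(0.01821 + 0.09011·e^(−0.04·18.3)) = 0.9044
sugar = (3.1 − 0.9044)·4.0·17.2

151.0539 g


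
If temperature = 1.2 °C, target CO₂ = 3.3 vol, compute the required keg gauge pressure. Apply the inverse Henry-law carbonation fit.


psi = vols/(0.01821 + 0.09011·e^(−0.04·T)) − 14.695
psi = 3.3/(0.01821 + 0.09011·e^(−0.04·1.2)) − 14.695

17.0062 psi


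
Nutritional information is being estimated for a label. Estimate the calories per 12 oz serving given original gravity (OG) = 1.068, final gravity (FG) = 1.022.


ABW = (OG−FG)·131.25·0.79/FG;  °P = 259 − 259/SG (for OG→OE and FG→AE);  RE = 0.1808·OE + 0.8192·AE;  Cal = (6.9·ABW + 4·(RE−0.1))·FG·3.55
ABW = (1.068 − 1.022)·131.25·0.79/1.022 = 4.6670
OE = 259 − 259/1.068 = 16.4906 °P
AE = 259 − 259/1.022 = 5.5753 °P
RE = 0.1808·16.4906 + 0.8192·5.5753 = 7.5488 °P
Cal = (6.9·4.6670 + 4·(7.5488−0.1))·1.022·3.55

224.9323 kcal


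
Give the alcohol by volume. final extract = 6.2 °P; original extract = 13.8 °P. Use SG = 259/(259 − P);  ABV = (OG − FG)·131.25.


OG = 259/(259 − 13.8) = 1.0563
FG = 259/(259 − 6.2) = 1.0245
ABV = (1.0563 − 1.0245)·131.25

4.1679 % ABV


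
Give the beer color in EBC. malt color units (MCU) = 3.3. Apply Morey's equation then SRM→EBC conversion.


SRM = 1.4922·MCU^0.6859;  EBC = SRM·1.97
SRM = 1.4922·3.3^0.6859 = 3.3844
EBC = 3.3844·1.97

6.6672 EBC


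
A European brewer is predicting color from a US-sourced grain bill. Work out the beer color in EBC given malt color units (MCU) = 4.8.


SRM = 1.4922·MCU^0.6859;  EBC = SRM·1.97
SRM = 1.4922·4.8^0.6859 = 4.3761
EBC = 4.3761·1.97

8.6210 EBC


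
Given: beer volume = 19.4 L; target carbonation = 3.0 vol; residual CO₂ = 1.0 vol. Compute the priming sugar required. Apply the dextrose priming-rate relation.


sugar = (target − residual)·4.0·V
sugar = (3.0 − 1.0)·4.0·19.4

155.2000 g


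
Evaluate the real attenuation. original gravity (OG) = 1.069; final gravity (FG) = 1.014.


AA = (OG−FG)/(OG−1)·100;  RA = AA·0.8192
AA = (1.069 − 1.014)/(1.069 − 1)·100 = 79.7101
RA = 79.7101·0.8192

65.2986 %


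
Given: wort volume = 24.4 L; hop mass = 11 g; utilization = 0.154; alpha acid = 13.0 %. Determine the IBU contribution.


IBU = (α/100)·mass·U·1000 / V
IBU = (13.0/100)·11·0.154·1000 / 24.4

9.0254 IBU


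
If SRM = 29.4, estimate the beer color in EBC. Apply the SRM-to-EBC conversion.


EBC = SRM · 1.97
EBC = 29.4 · 1.97

57.9180 EBC


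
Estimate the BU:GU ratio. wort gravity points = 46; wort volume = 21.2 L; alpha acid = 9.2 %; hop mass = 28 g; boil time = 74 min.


U = 1.65·0.000125^(GP/1000)·(1−e^(−0.04t))/4.15;  IBU = (α/100)·m·U·1000/V;  BU:GU = IBU/GP
U = 1.65·0.000125^(46/1000)·(1−e^(−0.04·74))/4.15 = 0.2493
IBU = (9.2/100)·28·0.2493·1000/21.2 = 30.2967
BU:GU = 30.2967/46

0.6586


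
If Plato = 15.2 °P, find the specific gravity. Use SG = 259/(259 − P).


SG = 259/(259 − 15.2)

1.0623


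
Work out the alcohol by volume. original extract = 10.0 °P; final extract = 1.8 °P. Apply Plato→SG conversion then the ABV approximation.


SG = 259/(259 − P);  ABV = (OG − FG)·131.25
OG = 259/(259 − 10.0) = 1.0402
FG = 259/(259 − 1.8) = 1.0070
ABV = (1.0402 − 1.0070)·131.25

4.3525 % ABV


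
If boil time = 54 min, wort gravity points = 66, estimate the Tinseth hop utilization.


U = 1.65·0.000125^(GP/1000) · (1 − e^(−0.04·t))/4.15
bigness = 1.65·0.000125^(66/1000) = 0.9118
boil_factor = (1 − e^(−0.04·54))/4.15 = 0.2132
U = 0.9118 · 0.2132

0.1944


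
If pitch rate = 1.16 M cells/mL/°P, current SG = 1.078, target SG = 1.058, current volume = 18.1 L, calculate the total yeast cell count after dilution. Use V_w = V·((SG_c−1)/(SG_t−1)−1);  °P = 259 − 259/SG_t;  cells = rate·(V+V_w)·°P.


V_w = 18.1·((1.078−1)/(1.058−1)−1) = 6.2414
V_final = 18.1 + 6.2414 = 24.3414
°P = 259 − 259/1.058 = 14.1985
cells = 1.16·24.3414·14.1985

400.9085 billion cells


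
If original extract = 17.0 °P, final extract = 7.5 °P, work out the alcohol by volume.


SG = 259/(259 − P);  ABV = (OG − FG)·131.25
OG = 259/(259 − 17.0) = 1.0702
FG = 259/(259 − 7.5) = 1.0298
ABV = (1.0702 − 1.0298)·131.25

5.3060 % ABV


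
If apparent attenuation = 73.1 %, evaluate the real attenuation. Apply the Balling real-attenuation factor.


RA = AA · 0.8192
RA = 73.1 · 0.8192

59.8835 %


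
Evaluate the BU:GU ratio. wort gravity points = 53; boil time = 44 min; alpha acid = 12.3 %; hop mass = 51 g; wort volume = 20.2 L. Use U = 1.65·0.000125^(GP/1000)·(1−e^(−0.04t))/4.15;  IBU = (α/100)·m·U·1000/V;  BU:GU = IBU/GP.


U = 1.65·0.000125^(53/1000)·(1−e^(−0.04·44))/4.15 = 0.2044
IBU = (12.3/100)·51·0.2044·1000/20.2 = 63.4896
BU:GU = 63.4896/53

1.1979


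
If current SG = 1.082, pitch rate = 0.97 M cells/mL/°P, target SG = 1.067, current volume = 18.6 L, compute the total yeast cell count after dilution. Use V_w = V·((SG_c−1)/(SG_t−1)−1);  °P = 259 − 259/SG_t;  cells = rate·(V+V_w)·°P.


V_w = 18.6·((1.082−1)/(1.067−1)−1) = 4.1642
V_final = 18.6 + 4.1642 = 22.7642
°P = 259 − 259/1.067 = 16.2634
cells = 0.97·22.7642·16.2634

359.1153 billion cells


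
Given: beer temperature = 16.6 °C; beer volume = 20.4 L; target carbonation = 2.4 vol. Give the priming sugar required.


residual = 14.695·(0.01821 + 0.09011·e^(−0.04·T));  sugar = (target − residual)·4.0·V
residual = 14.695·(0.01821 + 0.09011·e^(−0.04·16.6)) = 0.9493
sugar = (2.4 − 0.9493)·4.0·20.4

118.3803 g
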